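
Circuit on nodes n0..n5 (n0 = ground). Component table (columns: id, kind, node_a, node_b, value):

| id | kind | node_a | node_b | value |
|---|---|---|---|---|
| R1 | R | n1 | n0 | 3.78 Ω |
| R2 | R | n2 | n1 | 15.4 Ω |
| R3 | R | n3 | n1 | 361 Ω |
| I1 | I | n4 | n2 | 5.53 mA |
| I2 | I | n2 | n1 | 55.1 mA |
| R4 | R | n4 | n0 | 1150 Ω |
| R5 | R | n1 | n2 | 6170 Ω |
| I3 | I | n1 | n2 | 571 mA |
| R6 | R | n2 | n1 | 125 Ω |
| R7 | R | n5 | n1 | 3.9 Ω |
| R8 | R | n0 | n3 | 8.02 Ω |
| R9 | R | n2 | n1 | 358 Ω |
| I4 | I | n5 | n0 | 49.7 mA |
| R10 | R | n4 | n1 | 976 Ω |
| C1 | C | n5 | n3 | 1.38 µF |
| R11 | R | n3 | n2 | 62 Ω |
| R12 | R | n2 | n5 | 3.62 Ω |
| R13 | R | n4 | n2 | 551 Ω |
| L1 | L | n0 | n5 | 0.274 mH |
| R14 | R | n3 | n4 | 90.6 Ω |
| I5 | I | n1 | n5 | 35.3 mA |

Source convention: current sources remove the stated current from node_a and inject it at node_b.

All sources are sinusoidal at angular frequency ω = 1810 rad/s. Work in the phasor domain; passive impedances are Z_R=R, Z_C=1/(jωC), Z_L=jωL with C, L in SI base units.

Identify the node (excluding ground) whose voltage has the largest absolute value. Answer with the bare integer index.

MNA unknowns: 5 node voltages V₁..V_5
R1: Y=0.2646+0.000j on G[1,0]
R2: Y=0.06494+0.000j on G[2,1]
R3: Y=0.002770+0.000j on G[3,1]
I1: z[4]−=0.00553, z[2]+=0.00553
I2: z[2]−=0.0551, z[1]+=0.0551
R4: Y=0.0008696+0.000j on G[4,0]
R5: Y=0.0001621+0.000j on G[1,2]
I3: z[1]−=0.571, z[2]+=0.571
R6: Y=0.008000+0.000j on G[2,1]
R7: Y=0.2564+0.000j on G[5,1]
R8: Y=0.1247+0.000j on G[0,3]
R9: Y=0.002793+0.000j on G[2,1]
I4: z[5]−=0.0497, z[0]+=0.0497
R10: Y=0.001025+0.000j on G[4,1]
C1: Y=0.000+0.002498j on G[5,3]
R11: Y=0.01613+0.000j on G[3,2]
R12: Y=0.2762+0.000j on G[2,5]
R13: Y=0.001815+0.000j on G[4,2]
L1: Y=0.000-2.016j on G[0,5]
R14: Y=0.01104+0.000j on G[3,4]
I5: z[1]−=0.0353, z[5]+=0.0353
solve → V1=-0.7559+0.03661j, V2=1.261+0.05879j, V3=0.1031+0.006238j, V4=-0.1951+0.01445j, V5=0.005196+0.06824j

2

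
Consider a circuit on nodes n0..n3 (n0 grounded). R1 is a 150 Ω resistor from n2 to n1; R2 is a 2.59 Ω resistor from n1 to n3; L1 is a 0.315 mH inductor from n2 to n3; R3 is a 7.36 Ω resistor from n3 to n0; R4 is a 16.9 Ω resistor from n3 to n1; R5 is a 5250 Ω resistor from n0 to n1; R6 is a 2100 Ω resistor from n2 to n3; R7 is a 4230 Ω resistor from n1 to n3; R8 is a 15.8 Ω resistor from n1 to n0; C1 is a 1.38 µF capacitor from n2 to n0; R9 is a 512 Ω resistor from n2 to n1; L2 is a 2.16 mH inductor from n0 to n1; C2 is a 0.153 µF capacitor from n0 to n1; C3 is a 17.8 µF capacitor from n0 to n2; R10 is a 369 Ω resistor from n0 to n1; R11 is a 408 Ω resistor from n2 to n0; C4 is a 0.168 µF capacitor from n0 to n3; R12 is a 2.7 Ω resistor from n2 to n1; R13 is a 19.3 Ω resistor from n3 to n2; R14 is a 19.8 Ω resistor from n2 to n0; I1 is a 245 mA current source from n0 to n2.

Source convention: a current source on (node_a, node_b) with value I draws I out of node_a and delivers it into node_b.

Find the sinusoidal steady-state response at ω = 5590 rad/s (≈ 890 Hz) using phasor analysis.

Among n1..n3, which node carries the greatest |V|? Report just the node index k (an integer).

Element admittances at ω=5590 rad/s:
  Y(R1) = 0.006667+0.000j S between n2,n1
  Y(R2) = 0.3861+0.000j S between n1,n3
  Y(L1) = 0.000-0.5679j S between n2,n3
  Y(R3) = 0.1359+0.000j S between n3,n0
  Y(R4) = 0.05917+0.000j S between n3,n1
  Y(R5) = 0.0001905+0.000j S between n0,n1
  Y(R6) = 0.0004762+0.000j S between n2,n3
  Y(R7) = 0.0002364+0.000j S between n1,n3
  Y(R8) = 0.06329+0.000j S between n1,n0
  Y(C1) = 0.000+0.007714j S between n2,n0
  Y(R9) = 0.001953+0.000j S between n2,n1
  Y(L2) = 0.000-0.08282j S between n0,n1
  Y(C2) = 0.000+0.0008553j S between n0,n1
  Y(C3) = 0.000+0.09950j S between n0,n2
  Y(R10) = 0.002710+0.000j S between n0,n1
  Y(R11) = 0.002451+0.000j S between n2,n0
  Y(C4) = 0.000+0.0009391j S between n0,n3
  Y(R12) = 0.3704+0.000j S between n2,n1
  Y(R13) = 0.05181+0.000j S between n3,n2
  Y(R14) = 0.05051+0.000j S between n2,n0
  I1: injects 0.245 A into n2 (from n0)
Assemble and solve the 3×3 MNA system:
  V(n1)=0.9284-0.07637j  V(n2)=1.111-0.08248j  V(n3)=0.8972-0.2533j

2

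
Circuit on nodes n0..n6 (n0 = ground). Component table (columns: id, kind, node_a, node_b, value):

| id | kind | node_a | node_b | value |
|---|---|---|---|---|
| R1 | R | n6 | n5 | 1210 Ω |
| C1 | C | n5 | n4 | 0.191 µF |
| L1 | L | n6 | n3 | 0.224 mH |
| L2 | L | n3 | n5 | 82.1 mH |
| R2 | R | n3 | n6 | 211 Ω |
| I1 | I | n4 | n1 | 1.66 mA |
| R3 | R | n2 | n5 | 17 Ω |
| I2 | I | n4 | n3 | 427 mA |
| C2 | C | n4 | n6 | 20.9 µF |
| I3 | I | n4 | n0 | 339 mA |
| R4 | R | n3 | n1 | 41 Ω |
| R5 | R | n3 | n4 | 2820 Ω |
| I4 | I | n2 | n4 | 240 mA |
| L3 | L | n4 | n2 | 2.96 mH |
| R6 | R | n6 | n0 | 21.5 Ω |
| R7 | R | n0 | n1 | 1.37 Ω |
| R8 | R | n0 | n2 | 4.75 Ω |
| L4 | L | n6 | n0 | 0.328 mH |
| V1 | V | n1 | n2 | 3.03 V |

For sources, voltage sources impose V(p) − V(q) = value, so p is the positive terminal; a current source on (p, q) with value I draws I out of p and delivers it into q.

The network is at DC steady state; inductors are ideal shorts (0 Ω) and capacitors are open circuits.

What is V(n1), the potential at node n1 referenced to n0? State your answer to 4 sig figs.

0.05000 V

Apply KCL at each of the 6 non-ground nodes and solve the resulting linear system.
Node n1: branches {I1, R4, R7, V1} → V_1 = 0.05000
Node n2: branches {R3, I4, L3, R8, V1} → V_2 = -2.980
Node n3: branches {L1, L2, R2, I2, R4, R5} → V_3 = 0.000
Node n4: branches {C1, I1, I2, C2, I3, R5, I4, L3} → V_4 = -2.980
Node n5: branches {R1, C1, L2, R3} → V_5 = 0.000
Node n6: branches {R1, L1, R2, C2, R6, L4} → V_6 = 0.000
Source currents: i(L1)=-0.2519, i(L2)=0.1753, i(L3)=-0.5266, i(L4)=0.2519, i(V1)=-0.03606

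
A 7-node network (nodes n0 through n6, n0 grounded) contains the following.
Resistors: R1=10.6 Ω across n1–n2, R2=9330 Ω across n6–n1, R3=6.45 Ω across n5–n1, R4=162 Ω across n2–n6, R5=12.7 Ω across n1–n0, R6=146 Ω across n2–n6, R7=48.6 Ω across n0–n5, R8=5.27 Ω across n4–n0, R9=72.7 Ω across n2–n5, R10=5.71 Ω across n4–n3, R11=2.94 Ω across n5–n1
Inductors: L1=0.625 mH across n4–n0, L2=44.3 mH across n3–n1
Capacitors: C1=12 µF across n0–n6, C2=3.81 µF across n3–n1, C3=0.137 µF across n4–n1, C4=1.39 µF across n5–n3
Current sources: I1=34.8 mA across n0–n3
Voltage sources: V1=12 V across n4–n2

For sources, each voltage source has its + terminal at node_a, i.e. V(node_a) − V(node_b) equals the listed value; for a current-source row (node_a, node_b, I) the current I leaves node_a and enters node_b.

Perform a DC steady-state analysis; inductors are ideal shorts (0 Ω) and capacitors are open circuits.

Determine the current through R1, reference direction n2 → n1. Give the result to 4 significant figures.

-0.8214 A

Element admittances at DC:
  Y(R1) = 0.09434 S between n1,n2
  L1: short n4↔n0 (DC inductor)
  Y(R2) = 0.0001072 S between n6,n1
  Y(C1) = 0.000 S between n0,n6
  Y(R3) = 0.1550 S between n5,n1
  Y(R4) = 0.006173 S between n2,n6
  Y(R5) = 0.07874 S between n1,n0
  Y(R6) = 0.006849 S between n2,n6
  Y(C2) = 0.000 S between n3,n1
  Y(R7) = 0.02058 S between n0,n5
  Y(R8) = 0.1898 S between n4,n0
  L2: short n3↔n1 (DC inductor)
  Y(R9) = 0.01376 S between n2,n5
  Y(R10) = 0.1751 S between n4,n3
  Y(C3) = 0.000 S between n4,n1
  Y(C4) = 0.000 S between n5,n3
  I1: injects 0.0348 A into n3 (from n0)
  Y(R11) = 0.3401 S between n5,n1
  V1: constraint V(n4)−V(n2) = 12
Assemble and solve the 9×9 MNA system:
  V(n1)=-3.293  V(n2)=-12.00  V(n3)=-3.293  V(n4)=0.000  V(n5)=-3.392  V(n6)=-11.93
  i(L1)=0.3639  i(L2)=0.6116  i(V1)=-0.9407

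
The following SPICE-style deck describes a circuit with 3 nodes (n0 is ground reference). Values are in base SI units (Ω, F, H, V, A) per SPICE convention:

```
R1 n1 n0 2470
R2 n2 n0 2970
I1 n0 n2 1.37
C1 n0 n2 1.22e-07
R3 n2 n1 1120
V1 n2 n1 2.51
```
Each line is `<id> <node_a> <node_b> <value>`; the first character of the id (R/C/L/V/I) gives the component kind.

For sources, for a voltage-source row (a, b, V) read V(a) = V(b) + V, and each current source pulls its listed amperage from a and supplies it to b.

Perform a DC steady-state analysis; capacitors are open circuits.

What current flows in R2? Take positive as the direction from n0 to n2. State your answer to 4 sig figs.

-0.6225 A

MNA unknowns: 2 node voltages V₁..V_2 plus 1 source current (V1)
R1: Y=0.0004049 on G[1,0]
R2: Y=0.0003367 on G[2,0]
I1: z[0]−=1.37, z[2]+=1.37
C1: Y=0.000 on G[0,2]
R3: Y=0.0008929 on G[2,1]
V1: row V2−V1=2.51, i_V1 at 2,1
solve → V1=1846, V2=1849
aux → i_V1=0.7453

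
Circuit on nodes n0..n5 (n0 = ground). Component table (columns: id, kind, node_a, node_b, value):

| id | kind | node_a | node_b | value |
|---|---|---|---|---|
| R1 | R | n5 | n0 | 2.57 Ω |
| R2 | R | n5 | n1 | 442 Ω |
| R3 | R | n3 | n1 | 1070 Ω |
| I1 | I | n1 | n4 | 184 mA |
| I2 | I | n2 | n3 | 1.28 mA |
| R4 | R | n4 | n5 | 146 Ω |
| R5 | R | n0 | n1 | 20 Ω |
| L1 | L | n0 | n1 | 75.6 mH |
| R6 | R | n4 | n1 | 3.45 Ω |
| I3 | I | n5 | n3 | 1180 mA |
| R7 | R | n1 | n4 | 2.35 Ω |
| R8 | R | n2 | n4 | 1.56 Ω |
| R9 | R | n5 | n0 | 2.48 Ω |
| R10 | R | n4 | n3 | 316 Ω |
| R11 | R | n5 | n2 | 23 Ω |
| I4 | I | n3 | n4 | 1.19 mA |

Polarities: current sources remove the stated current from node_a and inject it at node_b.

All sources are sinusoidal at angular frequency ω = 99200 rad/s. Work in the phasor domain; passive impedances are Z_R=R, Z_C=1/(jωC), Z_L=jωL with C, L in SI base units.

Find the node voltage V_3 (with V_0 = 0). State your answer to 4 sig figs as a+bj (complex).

299.6+0.01504j V

MNA unknowns: 5 node voltages V₁..V_5
R1: Y=0.3891+0.000j on G[5,0]
R2: Y=0.002262+0.000j on G[5,1]
R3: Y=0.0009346+0.000j on G[3,1]
I1: z[1]−=0.184, z[4]+=0.184
I2: z[2]−=0.00128, z[3]+=0.00128
R4: Y=0.006849+0.000j on G[4,5]
R5: Y=0.05000+0.000j on G[0,1]
L1: Y=0.000-0.0001333j on G[0,1]
R6: Y=0.2899+0.000j on G[4,1]
I3: z[5]−=1.18, z[3]+=1.18
R7: Y=0.4255+0.000j on G[1,4]
R8: Y=0.6410+0.000j on G[2,4]
R9: Y=0.4032+0.000j on G[5,0]
R10: Y=0.003165+0.000j on G[4,3]
R11: Y=0.04348+0.000j on G[5,2]
I4: z[3]−=0.00119, z[4]+=0.00119
solve → V1=11.14+0.01576j, V2=11.04+0.01395j, V3=299.6+0.01504j, V4=11.83+0.01483j, V5=-0.7029+0.0008801j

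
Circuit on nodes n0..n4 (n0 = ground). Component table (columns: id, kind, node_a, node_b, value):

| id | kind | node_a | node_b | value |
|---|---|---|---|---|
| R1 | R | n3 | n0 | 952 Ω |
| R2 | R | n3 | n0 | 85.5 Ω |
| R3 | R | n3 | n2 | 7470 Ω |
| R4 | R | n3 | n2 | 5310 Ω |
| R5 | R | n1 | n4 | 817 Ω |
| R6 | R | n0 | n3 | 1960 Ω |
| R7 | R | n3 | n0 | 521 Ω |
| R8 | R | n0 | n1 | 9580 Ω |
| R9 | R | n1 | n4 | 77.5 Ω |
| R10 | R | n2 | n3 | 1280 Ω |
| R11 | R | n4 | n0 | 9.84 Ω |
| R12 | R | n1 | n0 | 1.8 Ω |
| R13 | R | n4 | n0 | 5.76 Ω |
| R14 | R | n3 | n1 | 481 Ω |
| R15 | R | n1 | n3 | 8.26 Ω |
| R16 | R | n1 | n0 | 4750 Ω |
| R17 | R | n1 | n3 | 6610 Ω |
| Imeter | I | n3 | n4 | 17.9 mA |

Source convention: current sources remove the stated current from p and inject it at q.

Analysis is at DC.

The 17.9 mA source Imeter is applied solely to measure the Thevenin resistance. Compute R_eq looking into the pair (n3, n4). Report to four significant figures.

Element admittances at DC:
  Y(R1) = 0.001050 S between n3,n0
  Y(R2) = 0.01170 S between n3,n0
  Y(R3) = 0.0001339 S between n3,n2
  Y(R4) = 0.0001883 S between n3,n2
  Y(R5) = 0.001224 S between n1,n4
  Y(R6) = 0.0005102 S between n0,n3
  Y(R7) = 0.001919 S between n3,n0
  Y(R8) = 0.0001044 S between n0,n1
  Y(R9) = 0.01290 S between n1,n4
  Y(R10) = 0.0007813 S between n2,n3
  Y(R11) = 0.1016 S between n4,n0
  Y(R12) = 0.5556 S between n1,n0
  Y(R13) = 0.1736 S between n4,n0
  Y(R14) = 0.002079 S between n3,n1
  Y(R15) = 0.1211 S between n1,n3
  Y(R16) = 0.0002105 S between n1,n0
  Y(R17) = 0.0001513 S between n1,n3
  Imeter: injects 0.0179 A into n4 (from n3)
Assemble and solve the 4×4 MNA system:
  V(n1)=-0.02585  V(n2)=-0.1523  V(n3)=-0.1523  V(n4)=0.06060

R_eq = 11.89 Ω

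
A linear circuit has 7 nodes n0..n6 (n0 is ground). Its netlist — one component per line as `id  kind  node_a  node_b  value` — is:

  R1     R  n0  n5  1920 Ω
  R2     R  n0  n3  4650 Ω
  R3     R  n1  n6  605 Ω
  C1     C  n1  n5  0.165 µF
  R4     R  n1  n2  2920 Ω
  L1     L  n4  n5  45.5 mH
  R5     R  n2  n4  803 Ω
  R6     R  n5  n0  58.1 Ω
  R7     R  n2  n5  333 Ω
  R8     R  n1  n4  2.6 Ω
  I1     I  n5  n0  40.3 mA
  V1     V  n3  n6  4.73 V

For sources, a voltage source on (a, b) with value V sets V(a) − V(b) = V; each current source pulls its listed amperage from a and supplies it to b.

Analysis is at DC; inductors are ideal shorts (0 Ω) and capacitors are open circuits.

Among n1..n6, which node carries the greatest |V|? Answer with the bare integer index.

Element admittances at DC:
  Y(R1) = 0.0005208 S between n0,n5
  Y(R2) = 0.0002151 S between n0,n3
  Y(R3) = 0.001653 S between n1,n6
  Y(C1) = 0.000 S between n1,n5
  Y(R4) = 0.0003425 S between n1,n2
  L1: short n4↔n5 (DC inductor)
  Y(R5) = 0.001245 S between n2,n4
  Y(R6) = 0.01721 S between n5,n0
  Y(R7) = 0.003003 S between n2,n5
  Y(R8) = 0.3846 S between n1,n4
  I1: injects 0.0403 A into n0 (from n5)
  V1: constraint V(n3)−V(n6) = 4.73
Assemble and solve the 8×8 MNA system:
  V(n1)=-2.300  V(n2)=-2.299  V(n3)=2.150  V(n4)=-2.299  V(n5)=-2.299  V(n6)=-2.580
  i(L1)=-0.0004622  i(V1)=-0.0004624

6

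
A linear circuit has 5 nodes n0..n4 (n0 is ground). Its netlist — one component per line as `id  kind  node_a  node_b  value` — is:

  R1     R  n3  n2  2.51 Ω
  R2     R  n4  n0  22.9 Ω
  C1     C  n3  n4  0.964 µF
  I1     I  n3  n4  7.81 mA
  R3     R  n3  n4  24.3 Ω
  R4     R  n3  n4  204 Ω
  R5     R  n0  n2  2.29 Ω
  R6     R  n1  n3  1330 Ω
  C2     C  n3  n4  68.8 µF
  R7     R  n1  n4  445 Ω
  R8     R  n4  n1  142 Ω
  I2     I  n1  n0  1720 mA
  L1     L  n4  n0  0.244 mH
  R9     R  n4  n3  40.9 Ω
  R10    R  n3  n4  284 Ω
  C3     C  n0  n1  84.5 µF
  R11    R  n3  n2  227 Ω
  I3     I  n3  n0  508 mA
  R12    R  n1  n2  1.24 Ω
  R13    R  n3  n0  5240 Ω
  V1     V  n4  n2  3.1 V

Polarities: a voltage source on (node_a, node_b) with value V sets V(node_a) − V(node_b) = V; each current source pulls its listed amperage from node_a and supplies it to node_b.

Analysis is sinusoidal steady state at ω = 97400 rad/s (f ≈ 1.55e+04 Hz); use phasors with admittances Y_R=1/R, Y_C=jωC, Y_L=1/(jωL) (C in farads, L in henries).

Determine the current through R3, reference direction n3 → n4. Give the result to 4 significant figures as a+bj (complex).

-0.0007490+0.01065j A

Apply KCL at each of the 4 non-ground nodes and solve the resulting linear system.
Node n1: branches {R6, R7, R8, I2, C3, R12} → V_1 = -0.001189+0.2576j
Node n2: branches {R1, R5, R11, R12, V1} → V_2 = -0.5292+0.2454j
Node n3: branches {R1, C1, I1, R3, R4, R6, C2, R9, R10, R11, I3, R13} → V_3 = 2.553+0.5041j
Node n4: branches {R2, C1, I1, R3, R4, C2, R7, R8, L1, R9, R10, V1} → V_4 = 2.571+0.2454j
Source currents: i(V1)=-1.898-0.006939j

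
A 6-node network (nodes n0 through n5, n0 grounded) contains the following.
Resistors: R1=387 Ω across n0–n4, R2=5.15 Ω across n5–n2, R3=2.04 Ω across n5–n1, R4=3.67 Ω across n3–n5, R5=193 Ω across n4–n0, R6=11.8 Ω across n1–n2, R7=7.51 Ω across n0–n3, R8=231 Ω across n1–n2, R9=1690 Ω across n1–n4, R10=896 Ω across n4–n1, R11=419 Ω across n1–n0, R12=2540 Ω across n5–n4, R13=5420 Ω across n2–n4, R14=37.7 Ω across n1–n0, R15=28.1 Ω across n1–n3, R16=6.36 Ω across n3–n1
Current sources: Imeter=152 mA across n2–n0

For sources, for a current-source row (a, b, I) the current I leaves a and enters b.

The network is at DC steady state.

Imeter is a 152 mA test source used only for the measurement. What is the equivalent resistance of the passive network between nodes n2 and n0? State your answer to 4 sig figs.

Apply KCL at each of the 5 non-ground nodes and solve the resulting linear system.
Node n1: branches {R3, R6, R8, R9, R10, R11, R14, R15, R16} → V_1 = -1.108
Node n2: branches {R2, R6, R8, R13, Imeter} → V_2 = -1.680
Node n3: branches {R4, R7, R15, R16} → V_3 = -0.8854
Node n4: branches {R1, R5, R9, R10, R12, R13} → V_4 = -0.2646
Node n5: branches {R2, R3, R4, R12} → V_5 = -1.160

R_eq = 11.05 Ω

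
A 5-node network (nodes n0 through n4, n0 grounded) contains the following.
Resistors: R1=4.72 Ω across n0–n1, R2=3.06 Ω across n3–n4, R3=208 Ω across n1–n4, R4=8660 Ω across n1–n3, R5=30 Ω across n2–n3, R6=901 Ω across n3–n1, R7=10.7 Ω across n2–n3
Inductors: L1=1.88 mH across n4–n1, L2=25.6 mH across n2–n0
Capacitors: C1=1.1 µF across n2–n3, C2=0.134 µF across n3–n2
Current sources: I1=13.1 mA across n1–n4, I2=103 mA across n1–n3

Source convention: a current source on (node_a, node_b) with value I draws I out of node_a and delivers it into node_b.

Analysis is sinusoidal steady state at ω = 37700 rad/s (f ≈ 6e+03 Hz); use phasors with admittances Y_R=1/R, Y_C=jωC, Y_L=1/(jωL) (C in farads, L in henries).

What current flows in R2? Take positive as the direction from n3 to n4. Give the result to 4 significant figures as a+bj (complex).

0.09258-0.005142j A

Apply KCL at each of the 4 non-ground nodes and solve the resulting linear system.
Node n1: branches {R1, L1, R3, R4, R6, I1, I2} → V_1 = -0.03245+0.01381j
Node n2: branches {C1, R5, L2, C2, R7} → V_2 = 2.824+6.635j
Node n3: branches {C1, R2, R4, R5, C2, R6, R7, I2} → V_3 = 2.864+6.598j
Node n4: branches {L1, R2, R3, I1} → V_4 = 2.581+6.613j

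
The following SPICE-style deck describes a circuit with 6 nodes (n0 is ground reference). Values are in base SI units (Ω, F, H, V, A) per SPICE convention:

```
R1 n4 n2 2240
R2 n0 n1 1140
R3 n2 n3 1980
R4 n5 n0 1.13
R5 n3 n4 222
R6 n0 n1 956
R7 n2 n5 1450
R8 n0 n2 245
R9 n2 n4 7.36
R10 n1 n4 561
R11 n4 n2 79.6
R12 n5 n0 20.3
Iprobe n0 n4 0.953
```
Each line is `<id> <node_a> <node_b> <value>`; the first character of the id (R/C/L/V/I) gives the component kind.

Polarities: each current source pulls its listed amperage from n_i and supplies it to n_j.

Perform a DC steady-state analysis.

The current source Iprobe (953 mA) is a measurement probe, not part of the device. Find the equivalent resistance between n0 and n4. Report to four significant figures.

Apply KCL at each of the 5 non-ground nodes and solve the resulting linear system.
Node n1: branches {R2, R6, R10} → V_1 = 82.62
Node n2: branches {R1, R3, R7, R8, R9, R11} → V_2 = 166.5
Node n3: branches {R3, R5} → V_3 = 171.2
Node n4: branches {R1, R5, R9, R10, R11, Iprobe} → V_4 = 171.8
Node n5: branches {R4, R7, R12} → V_5 = 0.1228

R_eq = 180.2 Ω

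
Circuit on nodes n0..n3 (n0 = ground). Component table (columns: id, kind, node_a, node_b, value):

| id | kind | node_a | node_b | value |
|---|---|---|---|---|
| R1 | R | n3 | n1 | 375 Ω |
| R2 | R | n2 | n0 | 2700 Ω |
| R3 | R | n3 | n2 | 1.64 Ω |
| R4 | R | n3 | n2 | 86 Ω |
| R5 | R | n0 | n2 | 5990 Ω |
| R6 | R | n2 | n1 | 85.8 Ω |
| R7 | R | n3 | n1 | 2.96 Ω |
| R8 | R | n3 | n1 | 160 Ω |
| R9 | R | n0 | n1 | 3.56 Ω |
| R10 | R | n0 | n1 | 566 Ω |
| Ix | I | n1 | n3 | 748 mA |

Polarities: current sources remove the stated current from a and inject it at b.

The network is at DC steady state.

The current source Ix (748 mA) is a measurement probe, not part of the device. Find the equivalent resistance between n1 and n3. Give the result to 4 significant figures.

Element admittances at DC:
  Y(R1) = 0.002667 S between n3,n1
  Y(R2) = 0.0003704 S between n2,n0
  Y(R3) = 0.6098 S between n3,n2
  Y(R4) = 0.01163 S between n3,n2
  Y(R5) = 0.0001669 S between n0,n2
  Y(R6) = 0.01166 S between n2,n1
  Y(R7) = 0.3378 S between n3,n1
  Y(R8) = 0.006250 S between n3,n1
  Y(R9) = 0.2809 S between n0,n1
  Y(R10) = 0.001767 S between n0,n1
  Ix: injects 0.748 A into n3 (from n1)
Assemble and solve the 3×3 MNA system:
  V(n1)=-0.003880  V(n2)=2.041  V(n3)=2.081

R_eq = 2.788 Ω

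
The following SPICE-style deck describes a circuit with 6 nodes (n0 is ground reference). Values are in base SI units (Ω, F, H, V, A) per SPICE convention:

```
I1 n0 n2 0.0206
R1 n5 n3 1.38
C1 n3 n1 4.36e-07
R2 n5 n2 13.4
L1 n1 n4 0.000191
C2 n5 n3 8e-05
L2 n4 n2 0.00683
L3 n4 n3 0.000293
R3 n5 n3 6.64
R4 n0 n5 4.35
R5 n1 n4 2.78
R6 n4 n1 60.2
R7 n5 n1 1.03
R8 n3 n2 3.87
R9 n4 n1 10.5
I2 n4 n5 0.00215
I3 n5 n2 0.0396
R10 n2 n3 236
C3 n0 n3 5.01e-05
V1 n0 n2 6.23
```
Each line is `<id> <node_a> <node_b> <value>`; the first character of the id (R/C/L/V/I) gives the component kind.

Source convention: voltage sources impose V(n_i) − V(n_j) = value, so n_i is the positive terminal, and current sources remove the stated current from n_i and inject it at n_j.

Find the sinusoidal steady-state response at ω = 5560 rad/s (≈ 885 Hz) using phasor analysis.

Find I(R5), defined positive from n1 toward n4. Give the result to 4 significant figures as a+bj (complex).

Element admittances at ω=5560 rad/s:
  I1: injects 0.0206 A into n2 (from n0)
  Y(R1) = 0.7246+0.000j S between n5,n3
  Y(C1) = 0.000+0.002424j S between n3,n1
  Y(R2) = 0.07463+0.000j S between n5,n2
  Y(L1) = 0.000-0.9417j S between n1,n4
  Y(C2) = 0.000+0.4448j S between n5,n3
  Y(L2) = 0.000-0.02633j S between n4,n2
  Y(L3) = 0.000-0.6138j S between n4,n3
  Y(R3) = 0.1506+0.000j S between n5,n3
  Y(R4) = 0.2299+0.000j S between n0,n5
  Y(R5) = 0.3597+0.000j S between n1,n4
  Y(R6) = 0.01661+0.000j S between n4,n1
  Y(R7) = 0.9709+0.000j S between n5,n1
  Y(R8) = 0.2584+0.000j S between n3,n2
  Y(R9) = 0.09524+0.000j S between n4,n1
  I2: injects 0.00215 A into n5 (from n4)
  I3: injects 0.0396 A into n2 (from n5)
  Y(R10) = 0.004237+0.000j S between n2,n3
  Y(C3) = 0.000+0.2786j S between n0,n3
  V1: constraint V(n0)−V(n2) = 6.23
Assemble and solve the 6×6 MNA system:
  V(n1)=-2.782+1.636j  V(n2)=-6.230+0.000j  V(n3)=-3.056+1.884j  V(n4)=-2.914+1.743j  V(n5)=-2.822+1.457j
  i(V1)=-1.194-0.5163j

0.04733-0.03851j A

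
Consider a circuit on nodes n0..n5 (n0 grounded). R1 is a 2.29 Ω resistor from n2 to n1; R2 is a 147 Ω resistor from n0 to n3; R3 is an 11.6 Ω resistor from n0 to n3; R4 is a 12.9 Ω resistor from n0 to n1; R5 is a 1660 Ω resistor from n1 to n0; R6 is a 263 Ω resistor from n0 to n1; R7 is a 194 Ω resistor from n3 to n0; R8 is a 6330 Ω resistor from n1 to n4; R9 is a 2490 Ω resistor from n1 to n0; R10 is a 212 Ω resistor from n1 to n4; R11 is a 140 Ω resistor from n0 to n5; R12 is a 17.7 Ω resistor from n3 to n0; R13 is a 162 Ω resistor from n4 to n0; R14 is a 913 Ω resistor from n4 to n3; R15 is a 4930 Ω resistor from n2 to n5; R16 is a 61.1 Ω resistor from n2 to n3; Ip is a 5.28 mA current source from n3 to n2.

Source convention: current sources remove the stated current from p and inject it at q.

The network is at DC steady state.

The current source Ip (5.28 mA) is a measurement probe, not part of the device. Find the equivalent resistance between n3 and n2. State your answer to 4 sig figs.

R_eq = 15.26 Ω

Element admittances at DC:
  Y(R1) = 0.4367 S between n2,n1
  Y(R2) = 0.006803 S between n0,n3
  Y(R3) = 0.08621 S between n0,n3
  Y(R4) = 0.07752 S between n0,n1
  Y(R5) = 0.0006024 S between n1,n0
  Y(R6) = 0.003802 S between n0,n1
  Y(R7) = 0.005155 S between n3,n0
  Y(R8) = 0.0001580 S between n1,n4
  Y(R9) = 0.0004016 S between n1,n0
  Y(R10) = 0.004717 S between n1,n4
  Y(R11) = 0.007143 S between n0,n5
  Y(R12) = 0.05650 S between n3,n0
  Y(R13) = 0.006173 S between n4,n0
  Y(R14) = 0.001095 S between n4,n3
  Y(R15) = 0.0002028 S between n2,n5
  Y(R16) = 0.01637 S between n2,n3
  Ip: injects 0.00528 A into n2 (from n3)
Assemble and solve the 5×5 MNA system:
  V(n1)=0.04621  V(n2)=0.05526  V(n3)=-0.02532  V(n4)=0.01627  V(n5)=0.001526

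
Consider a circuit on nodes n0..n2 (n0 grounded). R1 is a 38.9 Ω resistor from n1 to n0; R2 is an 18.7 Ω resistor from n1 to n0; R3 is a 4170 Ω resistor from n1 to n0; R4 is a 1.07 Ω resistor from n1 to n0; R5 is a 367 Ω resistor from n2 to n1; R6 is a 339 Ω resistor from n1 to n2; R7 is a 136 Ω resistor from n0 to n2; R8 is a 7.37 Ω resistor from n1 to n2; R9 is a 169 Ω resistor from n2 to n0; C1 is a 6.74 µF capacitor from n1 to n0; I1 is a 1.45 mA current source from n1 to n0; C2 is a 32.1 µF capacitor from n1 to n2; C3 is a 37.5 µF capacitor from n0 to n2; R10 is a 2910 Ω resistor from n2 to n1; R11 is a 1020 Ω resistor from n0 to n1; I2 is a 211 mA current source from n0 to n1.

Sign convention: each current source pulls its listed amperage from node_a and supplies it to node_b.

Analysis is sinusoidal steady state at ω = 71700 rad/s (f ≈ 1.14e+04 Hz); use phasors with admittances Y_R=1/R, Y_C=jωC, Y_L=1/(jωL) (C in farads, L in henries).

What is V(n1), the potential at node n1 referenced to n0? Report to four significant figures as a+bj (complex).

0.05419-0.08825j V

MNA unknowns: 2 node voltages V₁..V_2
R1: Y=0.02571+0.000j on G[1,0]
R2: Y=0.05348+0.000j on G[1,0]
R3: Y=0.0002398+0.000j on G[1,0]
R4: Y=0.9346+0.000j on G[1,0]
R5: Y=0.002725+0.000j on G[2,1]
R6: Y=0.002950+0.000j on G[1,2]
R7: Y=0.007353+0.000j on G[0,2]
R8: Y=0.1357+0.000j on G[1,2]
R9: Y=0.005917+0.000j on G[2,0]
C1: Y=0.000+0.4833j on G[1,0]
I1: z[1]−=0.00145, z[0]+=0.00145
C2: Y=0.000+2.302j on G[1,2]
C3: Y=0.000+2.689j on G[0,2]
R10: Y=0.0003436+0.000j on G[2,1]
R11: Y=0.0009804+0.000j on G[0,1]
I2: z[0]−=0.211, z[1]+=0.211
solve → V1=0.05419-0.08825j, V2=0.02378-0.04150j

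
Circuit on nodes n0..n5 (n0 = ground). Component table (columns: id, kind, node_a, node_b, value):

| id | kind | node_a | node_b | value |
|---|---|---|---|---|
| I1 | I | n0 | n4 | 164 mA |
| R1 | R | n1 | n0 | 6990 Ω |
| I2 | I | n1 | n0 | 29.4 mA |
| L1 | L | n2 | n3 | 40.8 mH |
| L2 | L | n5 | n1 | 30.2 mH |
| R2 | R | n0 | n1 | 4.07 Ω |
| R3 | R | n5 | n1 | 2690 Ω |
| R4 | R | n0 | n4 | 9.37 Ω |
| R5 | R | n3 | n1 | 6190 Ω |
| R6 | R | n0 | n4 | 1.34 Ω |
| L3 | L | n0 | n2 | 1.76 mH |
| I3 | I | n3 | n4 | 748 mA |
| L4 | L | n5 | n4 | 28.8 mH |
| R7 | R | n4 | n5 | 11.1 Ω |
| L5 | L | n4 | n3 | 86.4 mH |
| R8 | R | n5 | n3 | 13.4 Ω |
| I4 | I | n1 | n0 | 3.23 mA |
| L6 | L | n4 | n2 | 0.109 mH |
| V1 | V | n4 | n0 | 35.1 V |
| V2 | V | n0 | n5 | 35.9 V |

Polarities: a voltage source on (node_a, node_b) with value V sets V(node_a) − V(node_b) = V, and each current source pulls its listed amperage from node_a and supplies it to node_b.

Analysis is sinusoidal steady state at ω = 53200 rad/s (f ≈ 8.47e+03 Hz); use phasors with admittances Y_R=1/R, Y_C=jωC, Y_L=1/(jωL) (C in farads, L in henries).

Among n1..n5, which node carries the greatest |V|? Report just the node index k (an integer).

3

Apply KCL at each of the 5 non-ground nodes and solve the resulting linear system.
Node n1: branches {R1, I2, L2, R2, R3, R5, I4} → V_1 = -0.2169+0.08967j
Node n2: branches {L1, L3, L6} → V_2 = 32.86-0.001806j
Node n3: branches {L1, R5, I3, L5, R8} → V_3 = -45.82-0.7198j
Node n4: branches {I1, R4, R6, I3, L4, R7, L5, L6, V1} → V_4 = 35.10+0.000j
Node n5: branches {L2, R3, L4, R7, R8, V2} → V_5 = -35.90+0.000j
Source currents: i(V1)=-35.42+0.4511j, i(V2)=-5.670+0.1222j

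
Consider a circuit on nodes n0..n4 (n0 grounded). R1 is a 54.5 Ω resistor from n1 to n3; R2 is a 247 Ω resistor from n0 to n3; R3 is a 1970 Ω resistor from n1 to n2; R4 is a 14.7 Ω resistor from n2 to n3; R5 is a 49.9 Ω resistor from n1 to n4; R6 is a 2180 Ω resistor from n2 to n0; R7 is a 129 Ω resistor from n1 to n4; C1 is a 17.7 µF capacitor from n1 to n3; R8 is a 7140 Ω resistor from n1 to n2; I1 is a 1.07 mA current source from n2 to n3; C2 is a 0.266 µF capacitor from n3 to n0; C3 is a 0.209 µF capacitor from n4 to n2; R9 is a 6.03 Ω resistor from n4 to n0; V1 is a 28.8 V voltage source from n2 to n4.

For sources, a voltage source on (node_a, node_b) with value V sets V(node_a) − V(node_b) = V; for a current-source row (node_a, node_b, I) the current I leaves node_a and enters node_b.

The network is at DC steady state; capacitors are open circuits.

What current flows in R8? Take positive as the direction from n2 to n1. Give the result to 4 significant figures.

0.002678 A

Element admittances at DC:
  Y(R1) = 0.01835 S between n1,n3
  Y(R2) = 0.004049 S between n0,n3
  Y(R3) = 0.0005076 S between n1,n2
  Y(R4) = 0.06803 S between n2,n3
  Y(R5) = 0.02004 S between n1,n4
  Y(R6) = 0.0004587 S between n2,n0
  Y(R7) = 0.007752 S between n1,n4
  Y(C1) = 0.000 S between n1,n3
  Y(R8) = 0.0001401 S between n1,n2
  I1: injects 0.00107 A into n3 (from n2)
  Y(C2) = 0.000 S between n3,n0
  Y(C3) = 0.000 S between n4,n2
  Y(R9) = 0.1658 S between n4,n0
  V1: constraint V(n2)−V(n4) = 28.8
Assemble and solve the 5×5 MNA system:
  V(n1)=9.042  V(n2)=28.16  V(n3)=23.03  V(n4)=-0.6402
  i(V1)=-0.3752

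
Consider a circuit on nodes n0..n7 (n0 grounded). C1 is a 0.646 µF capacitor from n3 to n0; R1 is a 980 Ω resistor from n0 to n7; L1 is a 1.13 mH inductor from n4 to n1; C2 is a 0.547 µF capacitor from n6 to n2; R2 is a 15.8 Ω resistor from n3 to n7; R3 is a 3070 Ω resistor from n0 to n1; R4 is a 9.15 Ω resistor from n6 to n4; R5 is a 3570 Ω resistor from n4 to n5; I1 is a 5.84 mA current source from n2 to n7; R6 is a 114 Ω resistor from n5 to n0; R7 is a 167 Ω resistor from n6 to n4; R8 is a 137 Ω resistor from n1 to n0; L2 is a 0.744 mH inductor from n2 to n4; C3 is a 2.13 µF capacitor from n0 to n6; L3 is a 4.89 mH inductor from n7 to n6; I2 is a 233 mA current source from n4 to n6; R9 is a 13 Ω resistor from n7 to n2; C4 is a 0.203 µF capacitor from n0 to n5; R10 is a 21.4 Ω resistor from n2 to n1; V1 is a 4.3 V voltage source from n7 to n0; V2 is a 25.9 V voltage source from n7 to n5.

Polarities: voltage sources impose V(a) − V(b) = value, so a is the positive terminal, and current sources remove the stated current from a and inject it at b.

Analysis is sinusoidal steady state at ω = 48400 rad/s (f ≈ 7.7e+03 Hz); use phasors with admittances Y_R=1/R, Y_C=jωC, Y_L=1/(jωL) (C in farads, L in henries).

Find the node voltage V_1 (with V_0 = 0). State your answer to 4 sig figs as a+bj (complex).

Element admittances at ω=48400 rad/s:
  Y(C1) = 0.000+0.03127j S between n3,n0
  Y(R1) = 0.001020+0.000j S between n0,n7
  Y(L1) = 0.000-0.01828j S between n4,n1
  Y(C2) = 0.000+0.02647j S between n6,n2
  Y(R2) = 0.06329+0.000j S between n3,n7
  Y(R3) = 0.0003257+0.000j S between n0,n1
  Y(R4) = 0.1093+0.000j S between n6,n4
  Y(R5) = 0.0002801+0.000j S between n4,n5
  I1: injects 0.00584 A into n7 (from n2)
  Y(R6) = 0.008772+0.000j S between n5,n0
  Y(R7) = 0.005988+0.000j S between n6,n4
  Y(R8) = 0.007299+0.000j S between n1,n0
  Y(L2) = 0.000-0.02777j S between n2,n4
  Y(C3) = 0.000+0.1031j S between n0,n6
  Y(L3) = 0.000-0.004225j S between n7,n6
  I2: injects 0.233 A into n6 (from n4)
  Y(R9) = 0.07692+0.000j S between n7,n2
  Y(C4) = 0.000+0.009825j S between n0,n5
  Y(R10) = 0.04673+0.000j S between n2,n1
  V1: constraint V(n7)−V(n0) = 4.3
  V2: constraint V(n7)−V(n5) = 25.9
Assemble and solve the 9×9 MNA system:
  V(n1)=0.9492+1.473j  V(n2)=2.654+0.7426j  V(n3)=3.456-1.708j  V(n4)=-1.532-2.487j  V(n5)=-21.60+0.000j  V(n6)=-0.8681-1.092j  V(n7)=4.300+0.000j
  i(V1)=0.01192+0.1824j  i(V2)=-0.1951-0.2115j

0.9492+1.473j V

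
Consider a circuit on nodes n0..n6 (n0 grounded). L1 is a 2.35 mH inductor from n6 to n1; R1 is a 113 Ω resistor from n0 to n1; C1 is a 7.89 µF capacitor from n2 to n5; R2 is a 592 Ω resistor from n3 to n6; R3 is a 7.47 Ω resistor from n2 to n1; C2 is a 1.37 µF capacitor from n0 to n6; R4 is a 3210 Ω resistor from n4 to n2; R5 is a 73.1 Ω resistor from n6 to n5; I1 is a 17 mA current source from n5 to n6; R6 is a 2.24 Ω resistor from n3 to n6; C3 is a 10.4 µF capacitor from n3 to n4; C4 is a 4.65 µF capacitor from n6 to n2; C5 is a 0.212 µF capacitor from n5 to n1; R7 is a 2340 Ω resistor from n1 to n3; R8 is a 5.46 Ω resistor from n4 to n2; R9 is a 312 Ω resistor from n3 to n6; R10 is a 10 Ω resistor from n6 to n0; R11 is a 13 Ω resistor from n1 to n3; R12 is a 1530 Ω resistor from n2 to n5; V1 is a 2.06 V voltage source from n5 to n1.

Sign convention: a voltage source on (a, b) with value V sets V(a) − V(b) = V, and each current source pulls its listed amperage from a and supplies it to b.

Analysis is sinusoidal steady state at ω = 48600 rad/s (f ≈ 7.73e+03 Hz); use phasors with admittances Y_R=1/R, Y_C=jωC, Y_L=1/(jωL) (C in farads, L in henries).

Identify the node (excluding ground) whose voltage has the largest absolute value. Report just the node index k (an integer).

1

MNA unknowns: 6 node voltages V₁..V_6 plus 1 source current (V1)
L1: Y=0.000-0.008756j on G[6,1]
R1: Y=0.008850+0.000j on G[0,1]
C1: Y=0.000+0.3835j on G[2,5]
R2: Y=0.001689+0.000j on G[3,6]
R3: Y=0.1339+0.000j on G[2,1]
C2: Y=0.000+0.06658j on G[0,6]
R4: Y=0.0003115+0.000j on G[4,2]
R5: Y=0.01368+0.000j on G[6,5]
I1: z[5]−=0.017, z[6]+=0.017
R6: Y=0.4464+0.000j on G[3,6]
C3: Y=0.000+0.5054j on G[3,4]
C4: Y=0.000+0.2260j on G[6,2]
C5: Y=0.000+0.01030j on G[5,1]
R7: Y=0.0004274+0.000j on G[1,3]
R8: Y=0.1832+0.000j on G[4,2]
R9: Y=0.003205+0.000j on G[3,6]
R10: Y=0.1000+0.000j on G[6,0]
R11: Y=0.07692+0.000j on G[1,3]
R12: Y=0.0006536+0.000j on G[2,5]
V1: row V5−V1=2.06, i_V1 at 5,1
solve → V1=-1.227-0.9211j, V2=0.3678-0.1333j, V3=0.02541-0.1011j, V4=0.05493-0.2146j, V5=0.8334-0.9211j, V6=0.1128+0.006403j
aux → i_V1=-0.3293-0.1865j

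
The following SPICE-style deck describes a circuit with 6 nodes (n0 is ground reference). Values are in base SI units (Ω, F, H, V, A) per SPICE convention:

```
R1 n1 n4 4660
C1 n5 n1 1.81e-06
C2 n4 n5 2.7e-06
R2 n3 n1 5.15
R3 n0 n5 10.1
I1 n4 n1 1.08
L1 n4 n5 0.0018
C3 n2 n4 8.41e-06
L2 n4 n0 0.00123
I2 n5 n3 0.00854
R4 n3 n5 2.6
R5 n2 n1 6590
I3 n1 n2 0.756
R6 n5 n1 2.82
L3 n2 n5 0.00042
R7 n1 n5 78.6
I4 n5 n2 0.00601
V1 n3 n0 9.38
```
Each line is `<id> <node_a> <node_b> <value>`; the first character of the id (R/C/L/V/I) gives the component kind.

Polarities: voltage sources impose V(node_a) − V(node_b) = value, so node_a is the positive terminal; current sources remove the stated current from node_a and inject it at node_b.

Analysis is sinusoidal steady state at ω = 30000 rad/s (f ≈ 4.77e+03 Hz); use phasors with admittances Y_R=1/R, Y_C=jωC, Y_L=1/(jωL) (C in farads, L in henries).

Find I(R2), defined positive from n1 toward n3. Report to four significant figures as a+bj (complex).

MNA unknowns: 5 node voltages V₁..V_5 plus 1 source current (V1)
R1: Y=0.0002146+0.000j on G[1,4]
C1: Y=0.000+0.05430j on G[5,1]
C2: Y=0.000+0.08100j on G[4,5]
R2: Y=0.1942+0.000j on G[3,1]
R3: Y=0.09901+0.000j on G[0,5]
I1: z[4]−=1.08, z[1]+=1.08
L1: Y=0.000-0.01852j on G[4,5]
C3: Y=0.000+0.2523j on G[2,4]
L2: Y=0.000-0.02710j on G[4,0]
I2: z[5]−=0.00854, z[3]+=0.00854
R4: Y=0.3846+0.000j on G[3,5]
R5: Y=0.0001517+0.000j on G[2,1]
I3: z[1]−=0.756, z[2]+=0.756
R6: Y=0.3546+0.000j on G[5,1]
L3: Y=0.000-0.07937j on G[2,5]
R7: Y=0.01272+0.000j on G[1,5]
I4: z[5]−=0.00601, z[2]+=0.00601
V1: row V3−V0=9.38, i_V1 at 3,0
solve → V1=8.798+0.05771j, V2=3.875-3.669j, V3=9.380+0.000j, V4=5.058+0.5906j, V5=7.643+0.2603j
aux → i_V1=-0.7727+0.1113j

-0.1130+0.01121j A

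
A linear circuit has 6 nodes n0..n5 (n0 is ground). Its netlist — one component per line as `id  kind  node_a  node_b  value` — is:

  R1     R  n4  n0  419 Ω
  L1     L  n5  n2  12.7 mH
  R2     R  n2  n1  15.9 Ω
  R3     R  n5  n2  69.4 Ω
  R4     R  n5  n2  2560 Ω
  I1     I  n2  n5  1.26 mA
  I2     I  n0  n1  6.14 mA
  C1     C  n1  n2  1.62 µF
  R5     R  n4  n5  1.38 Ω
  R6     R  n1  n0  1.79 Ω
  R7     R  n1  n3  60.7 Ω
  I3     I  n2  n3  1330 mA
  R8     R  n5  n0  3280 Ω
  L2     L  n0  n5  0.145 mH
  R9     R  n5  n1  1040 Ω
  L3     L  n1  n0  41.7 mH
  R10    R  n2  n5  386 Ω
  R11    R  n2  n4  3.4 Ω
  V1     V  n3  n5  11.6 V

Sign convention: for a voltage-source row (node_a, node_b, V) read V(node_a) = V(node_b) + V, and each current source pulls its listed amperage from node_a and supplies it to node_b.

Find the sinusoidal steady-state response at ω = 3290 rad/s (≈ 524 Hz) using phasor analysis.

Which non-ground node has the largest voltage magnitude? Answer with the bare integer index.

MNA unknowns: 5 node voltages V₁..V_5 plus 1 source current (V1)
R1: Y=0.002387+0.000j on G[4,0]
L1: Y=0.000-0.02393j on G[5,2]
R2: Y=0.06289+0.000j on G[2,1]
R3: Y=0.01441+0.000j on G[5,2]
R4: Y=0.0003906+0.000j on G[5,2]
I1: z[2]−=0.00126, z[5]+=0.00126
I2: z[0]−=0.00614, z[1]+=0.00614
C1: Y=0.000+0.005330j on G[1,2]
R5: Y=0.7246+0.000j on G[4,5]
R6: Y=0.5587+0.000j on G[1,0]
R7: Y=0.01647+0.000j on G[1,3]
I3: z[2]−=1.33, z[3]+=1.33
R8: Y=0.0003049+0.000j on G[5,0]
L2: Y=0.000-2.096j on G[0,5]
R9: Y=0.0009615+0.000j on G[5,1]
L3: Y=0.000-0.007289j on G[1,0]
R10: Y=0.002591+0.000j on G[2,5]
R11: Y=0.2941+0.000j on G[2,4]
V1: row V3−V5=11.6, i_V1 at 3,5
solve → V1=-0.1437-0.06518j, V2=-4.617-0.2784j, V3=11.58+0.04299j, V4=-1.342-0.04967j, V5=-0.01692+0.04299j
aux → i_V1=1.137-0.001782j

3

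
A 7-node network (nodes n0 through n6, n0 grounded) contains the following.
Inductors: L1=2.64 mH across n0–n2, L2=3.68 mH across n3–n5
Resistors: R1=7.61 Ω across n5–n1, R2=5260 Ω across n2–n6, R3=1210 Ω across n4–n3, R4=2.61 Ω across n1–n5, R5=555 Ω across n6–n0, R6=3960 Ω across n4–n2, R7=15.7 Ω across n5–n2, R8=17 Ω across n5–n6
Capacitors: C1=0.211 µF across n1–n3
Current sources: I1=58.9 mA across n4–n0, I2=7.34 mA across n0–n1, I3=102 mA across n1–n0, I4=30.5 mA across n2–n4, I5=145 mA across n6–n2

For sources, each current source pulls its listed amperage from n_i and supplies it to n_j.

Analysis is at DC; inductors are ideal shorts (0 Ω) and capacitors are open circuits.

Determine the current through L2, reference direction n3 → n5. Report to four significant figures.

-0.02100 A

MNA unknowns: 6 node voltages V₁..V_6 plus 2 source currents (L1, L2)
L1: row V0−V2=0, i_L1 at 0,2
R1: Y=0.1314 on G[5,1]
C1: Y=0.000 on G[1,3]
L2: row V3−V5=0, i_L2 at 3,5
R2: Y=0.0001901 on G[2,6]
I1: z[4]−=0.0589, z[0]+=0.0589
R3: Y=0.0008264 on G[4,3]
R4: Y=0.3831 on G[1,5]
I2: z[0]−=0.00734, z[1]+=0.00734
R5: Y=0.001802 on G[6,0]
R6: Y=0.0002525 on G[4,2]
R7: Y=0.06369 on G[5,2]
R8: Y=0.05882 on G[5,6]
I3: z[1]−=0.102, z[0]+=0.102
I4: z[2]−=0.0305, z[4]+=0.0305
I5: z[6]−=0.145, z[2]+=0.145
solve → V1=-4.084, V2=0.000, V3=-3.900, V4=-29.31, V5=-3.900, V6=-6.156
aux → i_L1=0.1425, i_L2=-0.02100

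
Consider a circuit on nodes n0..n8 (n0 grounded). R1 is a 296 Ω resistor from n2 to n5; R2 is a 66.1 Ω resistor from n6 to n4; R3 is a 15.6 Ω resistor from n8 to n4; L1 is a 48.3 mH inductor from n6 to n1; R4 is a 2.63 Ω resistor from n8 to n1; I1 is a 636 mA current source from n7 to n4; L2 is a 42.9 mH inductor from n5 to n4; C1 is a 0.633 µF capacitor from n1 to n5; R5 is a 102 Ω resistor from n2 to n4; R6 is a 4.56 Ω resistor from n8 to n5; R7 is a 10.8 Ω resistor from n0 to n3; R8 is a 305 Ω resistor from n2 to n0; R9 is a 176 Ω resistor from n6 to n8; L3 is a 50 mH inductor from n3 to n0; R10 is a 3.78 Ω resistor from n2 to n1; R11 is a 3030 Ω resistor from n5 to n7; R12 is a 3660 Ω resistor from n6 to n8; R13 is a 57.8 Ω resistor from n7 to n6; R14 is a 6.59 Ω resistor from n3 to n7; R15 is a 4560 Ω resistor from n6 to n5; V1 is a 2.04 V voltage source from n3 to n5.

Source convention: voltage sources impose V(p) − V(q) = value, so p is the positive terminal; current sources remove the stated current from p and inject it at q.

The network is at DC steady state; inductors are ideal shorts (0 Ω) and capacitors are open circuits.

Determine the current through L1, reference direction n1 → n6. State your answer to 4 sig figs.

0.02904 A

Element admittances at DC:
  Y(R1) = 0.003378 S between n2,n5
  Y(R2) = 0.01513 S between n6,n4
  Y(R3) = 0.06410 S between n8,n4
  L1: short n6↔n1 (DC inductor)
  Y(R4) = 0.3802 S between n8,n1
  I1: injects 0.636 A into n4 (from n7)
  L2: short n5↔n4 (DC inductor)
  Y(C1) = 0.000 S between n1,n5
  Y(R5) = 0.009804 S between n2,n4
  Y(R6) = 0.2193 S between n8,n5
  Y(R7) = 0.09259 S between n0,n3
  Y(R8) = 0.003279 S between n2,n0
  Y(R9) = 0.005682 S between n6,n8
  L3: short n3↔n0 (DC inductor)
  Y(R10) = 0.2646 S between n2,n1
  Y(R11) = 0.0003300 S between n5,n7
  Y(R12) = 0.0002732 S between n6,n8
  Y(R13) = 0.01730 S between n7,n6
  Y(R14) = 0.1517 S between n3,n7
  Y(R15) = 0.0002193 S between n6,n5
  V1: constraint V(n3)−V(n5) = 2.04
Assemble and solve the 12×12 MNA system:
  V(n1)=-2.169  V(n2)=-2.138  V(n3)=0.000  V(n4)=-2.040  V(n5)=-2.040  V(n6)=-2.169  V(n7)=-3.980  V(n8)=-2.114
  i(L1)=-0.02904  i(L2)=-0.6283  i(L3)=0.007008  i(V1)=-0.6110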